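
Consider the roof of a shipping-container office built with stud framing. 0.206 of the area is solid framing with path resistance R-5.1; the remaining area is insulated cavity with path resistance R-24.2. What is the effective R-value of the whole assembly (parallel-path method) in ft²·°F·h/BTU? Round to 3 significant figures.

U_eff = 0.794/24.2 + 0.206/5.1 = 0.03281 + 0.04039 = 0.0732
R_eff = 1/U_eff = 13.66 ft²·°F·h/BTU

13.7 ft²·°F·h/BTU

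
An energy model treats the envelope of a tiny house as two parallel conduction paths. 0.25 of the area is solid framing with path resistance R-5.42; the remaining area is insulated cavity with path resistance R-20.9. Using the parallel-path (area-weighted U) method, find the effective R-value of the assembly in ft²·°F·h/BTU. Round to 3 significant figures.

U_eff = 0.75/20.9 + 0.25/5.42 = 0.03589 + 0.04613 = 0.08201
R_eff = 1/U_eff = 12.19 ft²·°F·h/BTU

12.2 ft²·°F·h/BTU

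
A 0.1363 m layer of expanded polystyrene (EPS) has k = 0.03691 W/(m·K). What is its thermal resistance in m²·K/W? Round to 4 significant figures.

R = L/k = 0.1363/0.03691 = 3.6928 m²·K/W

3.693 m²·K/W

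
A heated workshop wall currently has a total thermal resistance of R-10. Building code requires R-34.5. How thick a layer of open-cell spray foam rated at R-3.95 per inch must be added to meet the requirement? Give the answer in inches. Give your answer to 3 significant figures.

ΔR = 34.5 − 10 = 24.5 ft²·°F·h/BTU
L = ΔR / (R/in) = 24.5/3.95 = 6.203 in

6.20 in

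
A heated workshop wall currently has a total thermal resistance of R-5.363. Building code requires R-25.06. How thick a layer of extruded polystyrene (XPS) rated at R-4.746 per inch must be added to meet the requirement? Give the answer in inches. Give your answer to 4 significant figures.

ΔR = 25.06 − 5.363 = 19.697 ft²·°F·h/BTU
L = ΔR / (R/in) = 19.697/4.746 = 4.1502 in

4.150 in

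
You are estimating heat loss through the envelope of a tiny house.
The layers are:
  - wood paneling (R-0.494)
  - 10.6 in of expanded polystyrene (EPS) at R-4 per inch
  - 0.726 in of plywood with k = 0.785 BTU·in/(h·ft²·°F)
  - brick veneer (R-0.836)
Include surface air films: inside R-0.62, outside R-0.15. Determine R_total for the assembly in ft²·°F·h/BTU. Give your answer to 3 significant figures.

10.6 × 4 = 42.4
0.726/0.785 = 0.9248
R_total = 0.62 + 0.494 + 42.4 + 0.9248 + 0.836 + 0.15 = 45.42 ft²·°F·h/BTU

45.4 ft²·°F·h/BTU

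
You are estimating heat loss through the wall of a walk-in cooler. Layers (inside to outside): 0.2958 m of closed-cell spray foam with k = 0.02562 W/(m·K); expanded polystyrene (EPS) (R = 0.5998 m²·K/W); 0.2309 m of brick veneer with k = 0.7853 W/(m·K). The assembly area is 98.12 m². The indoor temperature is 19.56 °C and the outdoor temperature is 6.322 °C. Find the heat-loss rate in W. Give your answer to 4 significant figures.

104.4 W

0.2958/0.02562 = 11.546
0.2309/0.7853 = 0.29403
R_total = 11.546 + 0.5998 + 0.29403 = 12.439 m²·K/W
Q = A·ΔT/R = 98.12 × (19.56 − 6.322) / 12.439 = 104.42 W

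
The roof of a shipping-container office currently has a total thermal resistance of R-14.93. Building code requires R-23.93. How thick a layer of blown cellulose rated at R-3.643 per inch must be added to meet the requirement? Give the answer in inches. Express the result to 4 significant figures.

ΔR = 23.93 − 14.93 = 9 ft²·°F·h/BTU
L = ΔR / (R/in) = 9/3.643 = 2.4705 in

2.470 in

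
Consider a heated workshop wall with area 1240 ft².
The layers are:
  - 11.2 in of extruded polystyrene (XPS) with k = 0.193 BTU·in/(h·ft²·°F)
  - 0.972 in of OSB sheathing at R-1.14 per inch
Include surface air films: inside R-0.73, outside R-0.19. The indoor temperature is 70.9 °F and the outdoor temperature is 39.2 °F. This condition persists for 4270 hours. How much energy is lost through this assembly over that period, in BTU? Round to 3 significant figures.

11.2/0.193 = 58.03
0.972 × 1.14 = 1.108
R_total = 0.73 + 58.03 + 1.108 + 0.19 = 60.06 ft²·°F·h/BTU
Q = 1240 × (70.9 − 39.2) / 60.06 = 654.5 BTU/h
E = 654.5 × 4270 = 2795000 BTU

2790000 BTU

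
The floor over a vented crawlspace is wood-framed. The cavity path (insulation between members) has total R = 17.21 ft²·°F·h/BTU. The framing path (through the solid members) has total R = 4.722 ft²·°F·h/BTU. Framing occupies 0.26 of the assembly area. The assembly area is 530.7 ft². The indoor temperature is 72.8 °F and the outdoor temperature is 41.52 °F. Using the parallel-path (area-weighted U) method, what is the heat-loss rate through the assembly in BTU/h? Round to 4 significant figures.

1628 BTU/h

U_eff = 0.74/17.21 + 0.26/4.722 = 0.042998 + 0.055061 = 0.09806
R_eff = 1/U_eff = 10.198 ft²·°F·h/BTU
Q = 530.7 × (72.8 − 41.52) / 10.198 = 1627.8 BTU/h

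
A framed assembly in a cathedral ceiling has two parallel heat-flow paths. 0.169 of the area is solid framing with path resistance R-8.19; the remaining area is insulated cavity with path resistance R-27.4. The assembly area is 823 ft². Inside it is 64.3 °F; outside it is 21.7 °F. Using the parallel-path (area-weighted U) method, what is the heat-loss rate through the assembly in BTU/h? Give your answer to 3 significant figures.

U_eff = 0.831/27.4 + 0.169/8.19 = 0.03033 + 0.02063 = 0.05096
R_eff = 1/U_eff = 19.62 ft²·°F·h/BTU
Q = 823 × (64.3 − 21.7) / 19.62 = 1787 BTU/h

1790 BTU/h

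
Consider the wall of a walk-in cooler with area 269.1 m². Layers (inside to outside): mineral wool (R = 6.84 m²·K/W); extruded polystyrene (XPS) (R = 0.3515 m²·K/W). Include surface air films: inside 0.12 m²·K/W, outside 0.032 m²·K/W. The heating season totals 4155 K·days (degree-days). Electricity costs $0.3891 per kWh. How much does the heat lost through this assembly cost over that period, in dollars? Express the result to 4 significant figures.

R_total = 0.12 + 6.84 + 0.3515 + 0.032 = 7.3435 m²·K/W
E = A × HDD × 24 / R / 1000 = 269.1 × 4155 × 24 / 7.3435 / 1000 = 3654.2 kWh
Cost = 3654.2 × 0.3891 = $1421.9

1422 dollars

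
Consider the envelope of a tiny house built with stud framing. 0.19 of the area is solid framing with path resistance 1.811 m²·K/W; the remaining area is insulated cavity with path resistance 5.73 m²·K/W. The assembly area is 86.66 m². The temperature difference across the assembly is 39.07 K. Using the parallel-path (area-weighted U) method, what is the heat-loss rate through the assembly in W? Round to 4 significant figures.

833.8 W

U_eff = 0.81/5.73 + 0.19/1.811 = 0.14136 + 0.10491 = 0.24628
R_eff = 1/U_eff = 4.0605 m²·K/W
Q = 86.66 × 39.07 / 4.0605 = 833.84 W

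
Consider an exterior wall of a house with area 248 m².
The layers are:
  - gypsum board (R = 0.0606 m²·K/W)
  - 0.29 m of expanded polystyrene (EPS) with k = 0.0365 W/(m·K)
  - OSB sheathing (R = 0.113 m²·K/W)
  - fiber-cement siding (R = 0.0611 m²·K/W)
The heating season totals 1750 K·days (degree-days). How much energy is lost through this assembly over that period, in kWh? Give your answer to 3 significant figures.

0.29/0.0365 = 7.945
R_total = 0.0606 + 7.945 + 0.113 + 0.0611 = 8.18 m²·K/W
E = A × HDD × 24 / R / 1000 = 248 × 1750 × 24 / 8.18 / 1000 = 1273 kWh

1270 kWh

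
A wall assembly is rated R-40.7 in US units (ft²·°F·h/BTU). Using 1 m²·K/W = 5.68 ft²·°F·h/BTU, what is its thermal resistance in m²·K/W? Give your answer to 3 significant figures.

7.17 m²·K/W

R_SI = 40.7/5.68 = 7.165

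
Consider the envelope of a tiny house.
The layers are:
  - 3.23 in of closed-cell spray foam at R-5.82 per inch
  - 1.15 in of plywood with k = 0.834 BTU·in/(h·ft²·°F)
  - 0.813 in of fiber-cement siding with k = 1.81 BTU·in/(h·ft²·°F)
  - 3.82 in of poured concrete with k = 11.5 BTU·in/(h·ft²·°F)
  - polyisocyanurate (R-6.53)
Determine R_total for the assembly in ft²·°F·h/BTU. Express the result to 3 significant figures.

3.23 × 5.82 = 18.8
1.15/0.834 = 1.379
0.813/1.81 = 0.4492
3.82/11.5 = 0.3322
R_total = 18.8 + 1.379 + 0.4492 + 0.3322 + 6.53 = 27.49 ft²·°F·h/BTU

27.5 ft²·°F·h/BTU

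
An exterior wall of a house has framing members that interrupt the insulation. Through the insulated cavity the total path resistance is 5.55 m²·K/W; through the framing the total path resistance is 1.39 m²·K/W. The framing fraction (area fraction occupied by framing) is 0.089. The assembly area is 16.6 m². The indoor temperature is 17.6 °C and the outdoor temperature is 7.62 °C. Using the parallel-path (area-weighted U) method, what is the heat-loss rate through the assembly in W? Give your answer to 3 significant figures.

37.8 W

U_eff = 0.911/5.55 + 0.089/1.39 = 0.1641 + 0.06403 = 0.2282
R_eff = 1/U_eff = 4.383 m²·K/W
Q = 16.6 × (17.6 − 7.62) / 4.383 = 37.8 W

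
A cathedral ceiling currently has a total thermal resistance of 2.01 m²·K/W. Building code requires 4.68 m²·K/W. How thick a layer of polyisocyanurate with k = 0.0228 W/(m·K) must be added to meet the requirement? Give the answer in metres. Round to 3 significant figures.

ΔR = 4.68 − 2.01 = 2.67 m²·K/W
L = ΔR × k = 2.67 × 0.0228 = 0.06088 m

0.0609 m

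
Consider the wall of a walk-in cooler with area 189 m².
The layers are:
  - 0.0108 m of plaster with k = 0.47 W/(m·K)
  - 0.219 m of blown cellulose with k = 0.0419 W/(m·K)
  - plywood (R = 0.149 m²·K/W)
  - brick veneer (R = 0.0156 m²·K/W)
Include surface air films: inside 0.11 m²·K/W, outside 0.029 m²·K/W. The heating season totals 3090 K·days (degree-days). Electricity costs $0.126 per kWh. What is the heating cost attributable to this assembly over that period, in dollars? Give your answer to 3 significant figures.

0.0108/0.47 = 0.02298
0.219/0.0419 = 5.227
R_total = 0.11 + 0.02298 + 5.227 + 0.149 + 0.0156 + 0.029 = 5.553 m²·K/W
E = A × HDD × 24 / R / 1000 = 189 × 3090 × 24 / 5.553 / 1000 = 2524 kWh
Cost = 2524 × 0.126 = $318

318 dollars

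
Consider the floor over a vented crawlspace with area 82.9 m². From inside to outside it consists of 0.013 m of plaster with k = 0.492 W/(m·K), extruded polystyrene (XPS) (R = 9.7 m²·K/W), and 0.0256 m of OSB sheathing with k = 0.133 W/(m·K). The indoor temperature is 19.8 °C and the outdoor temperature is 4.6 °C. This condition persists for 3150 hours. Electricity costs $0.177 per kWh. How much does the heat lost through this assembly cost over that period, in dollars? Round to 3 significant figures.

0.013/0.492 = 0.02642
0.0256/0.133 = 0.1925
R_total = 0.02642 + 9.7 + 0.1925 = 9.919 m²·K/W
Q = 82.9 × (19.8 − 4.6) / 9.919 = 127 W
E = 127 W × 3150 h / 1000 = 400.2 kWh
Cost = 400.2 × 0.177 = $70.83

70.8 dollars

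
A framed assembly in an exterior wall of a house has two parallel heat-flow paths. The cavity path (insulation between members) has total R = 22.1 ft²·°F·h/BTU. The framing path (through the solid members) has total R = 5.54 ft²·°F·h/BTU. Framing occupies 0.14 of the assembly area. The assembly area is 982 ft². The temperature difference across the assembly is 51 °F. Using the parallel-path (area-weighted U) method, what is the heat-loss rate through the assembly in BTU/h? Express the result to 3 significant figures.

U_eff = 0.86/22.1 + 0.14/5.54 = 0.03891 + 0.02527 = 0.06418
R_eff = 1/U_eff = 15.58 ft²·°F·h/BTU
Q = 982 × 51 / 15.58 = 3215 BTU/h

3210 BTU/h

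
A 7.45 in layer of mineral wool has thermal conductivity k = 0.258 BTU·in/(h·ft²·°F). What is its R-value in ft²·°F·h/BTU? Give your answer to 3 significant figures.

28.9 ft²·°F·h/BTU

R = L/k = 7.45/0.258 = 28.88 ft²·°F·h/BTU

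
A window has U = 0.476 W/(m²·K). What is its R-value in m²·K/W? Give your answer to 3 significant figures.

R = 1/U = 1/0.476 = 2.101

2.10 m²·K/W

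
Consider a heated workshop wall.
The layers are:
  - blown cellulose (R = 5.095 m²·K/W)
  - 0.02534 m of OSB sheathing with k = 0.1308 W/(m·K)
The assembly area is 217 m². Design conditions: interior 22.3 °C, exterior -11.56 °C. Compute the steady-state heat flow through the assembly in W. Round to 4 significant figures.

0.02534/0.1308 = 0.19373
R_total = 5.095 + 0.19373 = 5.2887 m²·K/W
Q = A·ΔT/R = 217 × (22.3 − (-11.56)) / 5.2887 = 1389.3 W

1389 W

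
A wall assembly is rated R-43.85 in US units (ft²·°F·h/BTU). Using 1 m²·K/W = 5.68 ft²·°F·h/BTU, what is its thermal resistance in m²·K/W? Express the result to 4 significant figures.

R_SI = 43.85/5.68 = 7.7201

7.720 m²·K/W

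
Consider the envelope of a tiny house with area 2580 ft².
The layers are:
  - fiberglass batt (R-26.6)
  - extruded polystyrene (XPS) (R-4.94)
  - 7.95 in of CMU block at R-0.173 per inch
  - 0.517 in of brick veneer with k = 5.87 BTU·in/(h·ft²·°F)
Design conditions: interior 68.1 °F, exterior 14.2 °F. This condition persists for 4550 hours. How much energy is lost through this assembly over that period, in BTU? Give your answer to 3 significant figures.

19200000 BTU

7.95 × 0.173 = 1.375
0.517/5.87 = 0.08807
R_total = 26.6 + 4.94 + 1.375 + 0.08807 = 33 ft²·°F·h/BTU
Q = 2580 × (68.1 − 14.2) / 33 = 4214 BTU/h
E = 4214 × 4550 = 19170000 BTU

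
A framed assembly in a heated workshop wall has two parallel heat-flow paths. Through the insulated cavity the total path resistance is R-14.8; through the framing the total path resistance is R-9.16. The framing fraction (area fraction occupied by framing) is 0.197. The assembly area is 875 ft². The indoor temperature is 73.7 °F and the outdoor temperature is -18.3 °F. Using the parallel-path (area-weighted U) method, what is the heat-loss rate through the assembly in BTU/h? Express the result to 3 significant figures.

U_eff = 0.803/14.8 + 0.197/9.16 = 0.05426 + 0.02151 = 0.07576
R_eff = 1/U_eff = 13.2 ft²·°F·h/BTU
Q = 875 × (73.7 − (-18.3)) / 13.2 = 6099 BTU/h

6100 BTU/h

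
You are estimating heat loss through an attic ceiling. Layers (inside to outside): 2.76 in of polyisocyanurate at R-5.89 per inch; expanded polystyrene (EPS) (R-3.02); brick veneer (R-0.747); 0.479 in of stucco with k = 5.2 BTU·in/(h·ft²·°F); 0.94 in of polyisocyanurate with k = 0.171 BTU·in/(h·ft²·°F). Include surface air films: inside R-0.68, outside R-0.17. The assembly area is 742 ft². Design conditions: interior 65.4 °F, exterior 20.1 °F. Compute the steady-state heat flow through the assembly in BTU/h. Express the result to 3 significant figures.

2.76 × 5.89 = 16.26
0.479/5.2 = 0.09212
0.94/0.171 = 5.497
R_total = 0.68 + 16.26 + 3.02 + 0.747 + 0.09212 + 5.497 + 0.17 = 26.46 ft²·°F·h/BTU
Q = A·ΔT/R = 742 × (65.4 − 20.1) / 26.46 = 1270 BTU/h

1270 BTU/h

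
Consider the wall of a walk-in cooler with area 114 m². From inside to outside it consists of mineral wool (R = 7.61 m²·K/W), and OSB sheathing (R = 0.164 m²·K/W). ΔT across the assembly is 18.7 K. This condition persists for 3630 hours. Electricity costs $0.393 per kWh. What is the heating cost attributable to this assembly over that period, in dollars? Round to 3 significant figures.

391 dollars

R_total = 7.61 + 0.164 = 7.774 m²·K/W
Q = 114 × 18.7 / 7.774 = 274.2 W
E = 274.2 W × 3630 h / 1000 = 995.4 kWh
Cost = 995.4 × 0.393 = $391.2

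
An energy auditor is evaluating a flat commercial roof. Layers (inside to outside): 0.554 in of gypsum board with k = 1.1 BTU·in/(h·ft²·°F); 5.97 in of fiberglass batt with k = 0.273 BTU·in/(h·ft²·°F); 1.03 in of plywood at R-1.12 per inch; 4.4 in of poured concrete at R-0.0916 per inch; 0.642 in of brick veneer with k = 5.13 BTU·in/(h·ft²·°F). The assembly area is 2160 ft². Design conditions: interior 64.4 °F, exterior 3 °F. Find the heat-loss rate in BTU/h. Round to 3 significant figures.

5510 BTU/h

0.554/1.1 = 0.5036
5.97/0.273 = 21.87
1.03 × 1.12 = 1.154
4.4 × 0.0916 = 0.403
0.642/5.13 = 0.1251
R_total = 0.5036 + 21.87 + 1.154 + 0.403 + 0.1251 = 24.05 ft²·°F·h/BTU
Q = A·ΔT/R = 2160 × (64.4 − 3) / 24.05 = 5514 BTU/h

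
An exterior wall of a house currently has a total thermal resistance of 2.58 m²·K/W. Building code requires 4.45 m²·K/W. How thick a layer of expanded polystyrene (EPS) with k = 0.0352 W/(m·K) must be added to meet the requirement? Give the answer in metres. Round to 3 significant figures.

ΔR = 4.45 − 2.58 = 1.87 m²·K/W
L = ΔR × k = 1.87 × 0.0352 = 0.06582 m

0.0658 m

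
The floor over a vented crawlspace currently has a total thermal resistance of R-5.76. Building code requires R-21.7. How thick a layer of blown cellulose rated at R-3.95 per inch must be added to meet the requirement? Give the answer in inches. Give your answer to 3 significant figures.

ΔR = 21.7 − 5.76 = 15.94 ft²·°F·h/BTU
L = ΔR / (R/in) = 15.94/3.95 = 4.035 in

4.04 in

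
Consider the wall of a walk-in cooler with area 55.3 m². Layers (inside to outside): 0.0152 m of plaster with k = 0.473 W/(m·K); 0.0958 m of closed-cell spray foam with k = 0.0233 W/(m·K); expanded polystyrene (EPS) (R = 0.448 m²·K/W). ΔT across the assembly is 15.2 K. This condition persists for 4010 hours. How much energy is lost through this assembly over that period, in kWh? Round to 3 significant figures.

0.0152/0.473 = 0.03214
0.0958/0.0233 = 4.112
R_total = 0.03214 + 4.112 + 0.448 = 4.592 m²·K/W
Q = 55.3 × 15.2 / 4.592 = 183.1 W
E = 183.1 W × 4010 h / 1000 = 734.1 kWh

734 kWh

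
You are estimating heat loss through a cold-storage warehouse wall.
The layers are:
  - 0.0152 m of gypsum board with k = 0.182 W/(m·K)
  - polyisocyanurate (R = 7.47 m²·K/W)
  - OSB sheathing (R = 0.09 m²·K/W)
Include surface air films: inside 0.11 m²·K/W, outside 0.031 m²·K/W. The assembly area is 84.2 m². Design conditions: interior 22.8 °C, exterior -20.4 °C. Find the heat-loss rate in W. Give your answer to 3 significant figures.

0.0152/0.182 = 0.08352
R_total = 0.11 + 0.08352 + 7.47 + 0.09 + 0.031 = 7.785 m²·K/W
Q = A·ΔT/R = 84.2 × (22.8 − (-20.4)) / 7.785 = 467.3 W

467 W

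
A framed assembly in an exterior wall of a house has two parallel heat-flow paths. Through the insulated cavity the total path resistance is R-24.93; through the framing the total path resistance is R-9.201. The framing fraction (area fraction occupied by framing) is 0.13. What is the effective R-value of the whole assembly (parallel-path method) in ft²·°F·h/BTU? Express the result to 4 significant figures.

U_eff = 0.87/24.93 + 0.13/9.201 = 0.034898 + 0.014129 = 0.049027
R_eff = 1/U_eff = 20.397 ft²·°F·h/BTU

20.40 ft²·°F·h/BTU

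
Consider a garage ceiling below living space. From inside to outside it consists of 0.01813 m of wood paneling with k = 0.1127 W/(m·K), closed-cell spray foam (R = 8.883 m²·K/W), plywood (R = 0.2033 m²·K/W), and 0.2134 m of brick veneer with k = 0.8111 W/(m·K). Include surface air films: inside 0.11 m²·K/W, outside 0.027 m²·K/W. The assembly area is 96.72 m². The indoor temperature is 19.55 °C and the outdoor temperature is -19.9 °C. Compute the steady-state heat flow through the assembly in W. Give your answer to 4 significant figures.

0.01813/0.1127 = 0.16087
0.2134/0.8111 = 0.2631
R_total = 0.11 + 0.16087 + 8.883 + 0.2033 + 0.2631 + 0.027 = 9.6473 m²·K/W
Q = A·ΔT/R = 96.72 × (19.55 − (-19.9)) / 9.6473 = 395.51 W

395.5 W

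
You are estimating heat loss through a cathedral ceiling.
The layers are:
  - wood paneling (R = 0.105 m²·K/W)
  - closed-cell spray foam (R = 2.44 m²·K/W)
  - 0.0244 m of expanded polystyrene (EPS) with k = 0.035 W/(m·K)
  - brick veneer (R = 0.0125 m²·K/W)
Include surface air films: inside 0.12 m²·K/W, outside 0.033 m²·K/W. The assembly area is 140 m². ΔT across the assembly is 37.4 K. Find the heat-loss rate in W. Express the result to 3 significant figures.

0.0244/0.035 = 0.6971
R_total = 0.12 + 0.105 + 2.44 + 0.6971 + 0.0125 + 0.033 = 3.408 m²·K/W
Q = A·ΔT/R = 140 × 37.4 / 3.408 = 1537 W

1540 W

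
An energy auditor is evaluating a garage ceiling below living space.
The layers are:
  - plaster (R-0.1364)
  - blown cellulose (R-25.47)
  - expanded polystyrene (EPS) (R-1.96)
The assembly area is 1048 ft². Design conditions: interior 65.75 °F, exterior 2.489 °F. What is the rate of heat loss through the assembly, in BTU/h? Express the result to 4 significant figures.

R_total = 0.1364 + 25.47 + 1.96 = 27.566 ft²·°F·h/BTU
Q = A·ΔT/R = 1048 × (65.75 − 2.489) / 27.566 = 2405 BTU/h

2405 BTU/h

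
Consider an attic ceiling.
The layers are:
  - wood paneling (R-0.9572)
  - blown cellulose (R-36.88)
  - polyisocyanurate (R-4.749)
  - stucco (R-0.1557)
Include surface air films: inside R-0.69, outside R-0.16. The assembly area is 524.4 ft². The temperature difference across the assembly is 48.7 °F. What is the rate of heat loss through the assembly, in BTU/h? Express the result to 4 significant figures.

585.8 BTU/h

R_total = 0.69 + 0.9572 + 36.88 + 4.749 + 0.1557 + 0.16 = 43.592 ft²·°F·h/BTU
Q = A·ΔT/R = 524.4 × 48.7 / 43.592 = 585.85 BTU/h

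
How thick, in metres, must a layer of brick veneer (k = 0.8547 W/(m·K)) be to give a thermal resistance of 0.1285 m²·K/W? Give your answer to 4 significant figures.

0.1098 m

L = R·k = 0.1285 × 0.8547 = 0.10983 m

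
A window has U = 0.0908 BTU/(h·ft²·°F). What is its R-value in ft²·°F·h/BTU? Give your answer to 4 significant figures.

11.01 ft²·°F·h/BTU

R = 1/U = 1/0.0908 = 11.013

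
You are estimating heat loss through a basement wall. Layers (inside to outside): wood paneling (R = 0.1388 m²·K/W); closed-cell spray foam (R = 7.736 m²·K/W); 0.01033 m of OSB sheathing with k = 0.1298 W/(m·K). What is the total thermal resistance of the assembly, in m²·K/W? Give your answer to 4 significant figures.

0.01033/0.1298 = 0.079584
R_total = 0.1388 + 7.736 + 0.079584 = 7.9544 m²·K/W

7.954 m²·K/W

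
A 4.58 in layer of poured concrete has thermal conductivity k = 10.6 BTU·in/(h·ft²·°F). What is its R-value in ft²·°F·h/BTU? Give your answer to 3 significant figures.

0.432 ft²·°F·h/BTU

R = L/k = 4.58/10.6 = 0.4321 ft²·°F·h/BTU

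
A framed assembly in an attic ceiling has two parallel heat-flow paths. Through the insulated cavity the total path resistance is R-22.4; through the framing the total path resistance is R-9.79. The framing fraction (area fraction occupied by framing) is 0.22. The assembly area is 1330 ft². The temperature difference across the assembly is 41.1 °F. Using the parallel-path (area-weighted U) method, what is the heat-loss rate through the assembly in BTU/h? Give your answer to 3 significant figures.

3130 BTU/h

U_eff = 0.78/22.4 + 0.22/9.79 = 0.03482 + 0.02247 = 0.05729
R_eff = 1/U_eff = 17.45 ft²·°F·h/BTU
Q = 1330 × 41.1 / 17.45 = 3132 BTU/h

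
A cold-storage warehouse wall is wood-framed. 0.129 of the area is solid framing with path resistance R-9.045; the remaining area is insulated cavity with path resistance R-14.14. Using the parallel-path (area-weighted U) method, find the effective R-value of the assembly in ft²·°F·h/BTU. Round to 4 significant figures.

U_eff = 0.871/14.14 + 0.129/9.045 = 0.061598 + 0.014262 = 0.07586
R_eff = 1/U_eff = 13.182 ft²·°F·h/BTU

13.18 ft²·°F·h/BTU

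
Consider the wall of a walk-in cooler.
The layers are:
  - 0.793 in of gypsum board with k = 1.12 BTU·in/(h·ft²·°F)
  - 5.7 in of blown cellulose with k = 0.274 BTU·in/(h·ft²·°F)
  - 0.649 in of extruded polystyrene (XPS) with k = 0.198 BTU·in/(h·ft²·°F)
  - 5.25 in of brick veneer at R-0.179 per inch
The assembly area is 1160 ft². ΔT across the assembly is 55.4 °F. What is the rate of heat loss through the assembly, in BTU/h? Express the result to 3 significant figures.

2500 BTU/h

0.793/1.12 = 0.708
5.7/0.274 = 20.8
0.649/0.198 = 3.278
5.25 × 0.179 = 0.9397
R_total = 0.708 + 20.8 + 3.278 + 0.9397 = 25.73 ft²·°F·h/BTU
Q = A·ΔT/R = 1160 × 55.4 / 25.73 = 2498 BTU/h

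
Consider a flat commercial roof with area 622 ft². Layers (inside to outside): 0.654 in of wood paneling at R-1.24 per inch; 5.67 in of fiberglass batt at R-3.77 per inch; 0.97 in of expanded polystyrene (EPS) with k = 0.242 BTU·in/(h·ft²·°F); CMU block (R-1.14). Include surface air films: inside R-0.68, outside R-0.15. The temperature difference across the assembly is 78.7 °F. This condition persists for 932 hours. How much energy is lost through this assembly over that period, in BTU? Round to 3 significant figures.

1620000 BTU

0.654 × 1.24 = 0.811
5.67 × 3.77 = 21.38
0.97/0.242 = 4.008
R_total = 0.68 + 0.811 + 21.38 + 4.008 + 1.14 + 0.15 = 28.17 ft²·°F·h/BTU
Q = 622 × 78.7 / 28.17 = 1738 BTU/h
E = 1738 × 932 = 1620000 BTU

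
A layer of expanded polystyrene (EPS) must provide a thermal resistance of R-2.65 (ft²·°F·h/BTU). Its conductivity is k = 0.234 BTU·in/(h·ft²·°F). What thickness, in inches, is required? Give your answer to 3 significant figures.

L = R × k = 2.65 × 0.234 = 0.6201 in

0.620 in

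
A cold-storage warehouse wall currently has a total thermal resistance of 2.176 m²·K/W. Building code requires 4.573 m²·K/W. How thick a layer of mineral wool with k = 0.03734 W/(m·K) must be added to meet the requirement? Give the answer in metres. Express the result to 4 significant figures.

0.08950 m

ΔR = 4.573 − 2.176 = 2.397 m²·K/W
L = ΔR × k = 2.397 × 0.03734 = 0.089504 m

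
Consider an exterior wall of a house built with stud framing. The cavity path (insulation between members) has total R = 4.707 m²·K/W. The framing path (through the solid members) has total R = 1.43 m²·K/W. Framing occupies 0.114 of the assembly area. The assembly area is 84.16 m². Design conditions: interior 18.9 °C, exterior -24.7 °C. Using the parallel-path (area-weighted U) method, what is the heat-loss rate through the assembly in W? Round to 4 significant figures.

983.2 W

U_eff = 0.886/4.707 + 0.114/1.43 = 0.18823 + 0.07972 = 0.26795
R_eff = 1/U_eff = 3.732 m²·K/W
Q = 84.16 × (18.9 − (-24.7)) / 3.732 = 983.21 W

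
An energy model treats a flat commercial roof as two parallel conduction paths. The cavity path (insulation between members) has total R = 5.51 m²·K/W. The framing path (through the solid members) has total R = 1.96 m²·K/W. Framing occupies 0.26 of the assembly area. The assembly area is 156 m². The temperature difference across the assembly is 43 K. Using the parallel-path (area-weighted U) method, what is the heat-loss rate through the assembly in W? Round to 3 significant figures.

U_eff = 0.74/5.51 + 0.26/1.96 = 0.1343 + 0.1327 = 0.267
R_eff = 1/U_eff = 3.746 m²·K/W
Q = 156 × 43 / 3.746 = 1791 W

1790 W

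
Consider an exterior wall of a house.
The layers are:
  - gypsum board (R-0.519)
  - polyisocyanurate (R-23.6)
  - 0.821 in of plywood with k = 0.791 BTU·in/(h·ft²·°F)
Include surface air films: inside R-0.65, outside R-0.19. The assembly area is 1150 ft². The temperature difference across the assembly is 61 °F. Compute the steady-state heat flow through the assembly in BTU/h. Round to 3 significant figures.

2700 BTU/h

0.821/0.791 = 1.038
R_total = 0.65 + 0.519 + 23.6 + 1.038 + 0.19 = 26 ft²·°F·h/BTU
Q = A·ΔT/R = 1150 × 61 / 26 = 2698 BTU/h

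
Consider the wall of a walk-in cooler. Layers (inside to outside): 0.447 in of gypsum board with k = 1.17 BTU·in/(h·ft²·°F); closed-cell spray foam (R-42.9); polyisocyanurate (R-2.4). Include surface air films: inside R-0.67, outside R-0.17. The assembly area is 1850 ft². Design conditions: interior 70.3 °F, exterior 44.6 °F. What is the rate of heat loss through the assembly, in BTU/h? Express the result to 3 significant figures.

1020 BTU/h

0.447/1.17 = 0.3821
R_total = 0.67 + 0.3821 + 42.9 + 2.4 + 0.17 = 46.52 ft²·°F·h/BTU
Q = A·ΔT/R = 1850 × (70.3 − 44.6) / 46.52 = 1022 BTU/h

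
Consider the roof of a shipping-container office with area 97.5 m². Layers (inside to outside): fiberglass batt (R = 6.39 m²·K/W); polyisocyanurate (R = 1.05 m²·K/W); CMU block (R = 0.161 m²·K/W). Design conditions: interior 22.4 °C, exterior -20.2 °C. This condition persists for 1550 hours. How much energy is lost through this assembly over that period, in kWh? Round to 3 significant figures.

R_total = 6.39 + 1.05 + 0.161 = 7.601 m²·K/W
Q = 97.5 × (22.4 − (-20.2)) / 7.601 = 546.4 W
E = 546.4 W × 1550 h / 1000 = 847 kWh

847 kWh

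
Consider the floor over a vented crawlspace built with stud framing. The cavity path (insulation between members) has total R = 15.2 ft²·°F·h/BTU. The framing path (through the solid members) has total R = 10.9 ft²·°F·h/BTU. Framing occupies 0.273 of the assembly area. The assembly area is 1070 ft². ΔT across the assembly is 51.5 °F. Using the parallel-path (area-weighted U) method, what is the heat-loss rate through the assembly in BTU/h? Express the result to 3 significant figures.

U_eff = 0.727/15.2 + 0.273/10.9 = 0.04783 + 0.02505 = 0.07287
R_eff = 1/U_eff = 13.72 ft²·°F·h/BTU
Q = 1070 × 51.5 / 13.72 = 4016 BTU/h

4020 BTU/h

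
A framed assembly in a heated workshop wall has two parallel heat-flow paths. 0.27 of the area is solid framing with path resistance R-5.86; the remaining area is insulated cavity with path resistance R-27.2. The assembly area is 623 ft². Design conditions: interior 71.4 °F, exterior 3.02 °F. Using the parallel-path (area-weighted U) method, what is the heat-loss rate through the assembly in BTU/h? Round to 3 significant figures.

3110 BTU/h

U_eff = 0.73/27.2 + 0.27/5.86 = 0.02684 + 0.04608 = 0.07291
R_eff = 1/U_eff = 13.71 ft²·°F·h/BTU
Q = 623 × (71.4 − 3.02) / 13.71 = 3106 BTU/h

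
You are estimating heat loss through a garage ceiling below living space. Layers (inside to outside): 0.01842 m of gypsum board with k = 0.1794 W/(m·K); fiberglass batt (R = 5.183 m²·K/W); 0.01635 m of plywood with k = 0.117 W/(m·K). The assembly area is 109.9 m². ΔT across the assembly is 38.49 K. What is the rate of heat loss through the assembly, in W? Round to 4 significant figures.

779.7 W

0.01842/0.1794 = 0.10268
0.01635/0.117 = 0.13974
R_total = 0.10268 + 5.183 + 0.13974 = 5.4254 m²·K/W
Q = A·ΔT/R = 109.9 × 38.49 / 5.4254 = 779.67 W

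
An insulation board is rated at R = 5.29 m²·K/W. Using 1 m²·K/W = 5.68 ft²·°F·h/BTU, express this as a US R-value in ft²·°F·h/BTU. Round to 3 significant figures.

30.0 ft²·°F·h/BTU

R_US = 5.29 × 5.68 = 30.05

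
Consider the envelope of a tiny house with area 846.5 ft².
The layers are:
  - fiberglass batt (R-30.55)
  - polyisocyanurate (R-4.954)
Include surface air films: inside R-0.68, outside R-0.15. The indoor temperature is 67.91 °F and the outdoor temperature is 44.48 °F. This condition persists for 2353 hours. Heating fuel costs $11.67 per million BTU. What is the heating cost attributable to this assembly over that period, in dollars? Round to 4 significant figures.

14.99 dollars

R_total = 0.68 + 30.55 + 4.954 + 0.15 = 36.334 ft²·°F·h/BTU
Q = 846.5 × (67.91 − 44.48) / 36.334 = 545.87 BTU/h
E = 545.87 × 2353 = 1284400 BTU
Cost = 1284400/10⁶ × 11.67 = $14.989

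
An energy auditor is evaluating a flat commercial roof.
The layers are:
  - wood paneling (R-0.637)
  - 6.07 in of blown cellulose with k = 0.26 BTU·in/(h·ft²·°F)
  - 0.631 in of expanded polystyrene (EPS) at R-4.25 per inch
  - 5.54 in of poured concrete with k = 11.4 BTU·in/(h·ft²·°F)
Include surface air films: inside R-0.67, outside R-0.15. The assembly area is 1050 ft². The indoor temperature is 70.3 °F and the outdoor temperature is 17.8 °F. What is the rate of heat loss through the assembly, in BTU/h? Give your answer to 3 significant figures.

6.07/0.26 = 23.35
0.631 × 4.25 = 2.682
5.54/11.4 = 0.486
R_total = 0.67 + 0.637 + 23.35 + 2.682 + 0.486 + 0.15 = 27.97 ft²·°F·h/BTU
Q = A·ΔT/R = 1050 × (70.3 − 17.8) / 27.97 = 1971 BTU/h

1970 BTU/h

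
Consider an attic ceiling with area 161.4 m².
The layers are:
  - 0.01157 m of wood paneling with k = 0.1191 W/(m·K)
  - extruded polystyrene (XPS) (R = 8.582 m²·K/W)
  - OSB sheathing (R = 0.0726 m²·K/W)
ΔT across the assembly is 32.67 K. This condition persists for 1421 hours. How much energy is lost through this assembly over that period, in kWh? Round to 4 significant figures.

0.01157/0.1191 = 0.097145
R_total = 0.097145 + 8.582 + 0.0726 = 8.7517 m²·K/W
Q = 161.4 × 32.67 / 8.7517 = 602.5 W
E = 602.5 W × 1421 h / 1000 = 856.15 kWh

856.2 kWh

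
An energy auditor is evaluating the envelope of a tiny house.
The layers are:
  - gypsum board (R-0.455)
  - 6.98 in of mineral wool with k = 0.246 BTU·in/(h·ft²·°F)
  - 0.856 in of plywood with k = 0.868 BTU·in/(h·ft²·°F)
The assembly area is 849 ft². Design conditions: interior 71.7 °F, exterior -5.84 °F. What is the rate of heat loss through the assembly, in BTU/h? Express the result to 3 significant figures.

6.98/0.246 = 28.37
0.856/0.868 = 0.9862
R_total = 0.455 + 28.37 + 0.9862 = 29.82 ft²·°F·h/BTU
Q = A·ΔT/R = 849 × (71.7 − (-5.84)) / 29.82 = 2208 BTU/h

2210 BTU/h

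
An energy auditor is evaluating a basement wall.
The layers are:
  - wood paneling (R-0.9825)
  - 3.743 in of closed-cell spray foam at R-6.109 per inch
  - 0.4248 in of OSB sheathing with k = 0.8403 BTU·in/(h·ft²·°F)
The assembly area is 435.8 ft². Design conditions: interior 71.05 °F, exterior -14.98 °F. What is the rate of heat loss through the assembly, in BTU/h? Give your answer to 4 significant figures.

3.743 × 6.109 = 22.866
0.4248/0.8403 = 0.50553
R_total = 0.9825 + 22.866 + 0.50553 = 24.354 ft²·°F·h/BTU
Q = A·ΔT/R = 435.8 × (71.05 − (-14.98)) / 24.354 = 1539.5 BTU/h

1539 BTU/h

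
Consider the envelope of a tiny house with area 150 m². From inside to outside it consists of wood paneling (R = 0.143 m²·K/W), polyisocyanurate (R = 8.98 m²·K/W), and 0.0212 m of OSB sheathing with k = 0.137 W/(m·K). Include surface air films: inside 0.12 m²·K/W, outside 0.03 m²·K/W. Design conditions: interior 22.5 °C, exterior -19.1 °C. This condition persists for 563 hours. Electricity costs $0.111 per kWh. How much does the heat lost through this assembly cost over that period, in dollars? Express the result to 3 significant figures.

41.4 dollars

0.0212/0.137 = 0.1547
R_total = 0.12 + 0.143 + 8.98 + 0.1547 + 0.03 = 9.428 m²·K/W
Q = 150 × (22.5 − (-19.1)) / 9.428 = 661.9 W
E = 661.9 W × 563 h / 1000 = 372.6 kWh
Cost = 372.6 × 0.111 = $41.36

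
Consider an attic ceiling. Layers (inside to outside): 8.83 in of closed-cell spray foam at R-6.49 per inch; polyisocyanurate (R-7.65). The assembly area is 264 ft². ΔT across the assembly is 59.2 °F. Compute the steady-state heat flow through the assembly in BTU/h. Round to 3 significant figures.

8.83 × 6.49 = 57.31
R_total = 57.31 + 7.65 = 64.96 ft²·°F·h/BTU
Q = A·ΔT/R = 264 × 59.2 / 64.96 = 240.6 BTU/h

241 BTU/h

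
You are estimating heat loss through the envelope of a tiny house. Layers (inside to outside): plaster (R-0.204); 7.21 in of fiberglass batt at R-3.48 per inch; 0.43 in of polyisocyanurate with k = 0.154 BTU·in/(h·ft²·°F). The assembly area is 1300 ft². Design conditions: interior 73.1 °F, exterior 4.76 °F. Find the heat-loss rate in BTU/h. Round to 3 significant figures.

3160 BTU/h

7.21 × 3.48 = 25.09
0.43/0.154 = 2.792
R_total = 0.204 + 25.09 + 2.792 = 28.09 ft²·°F·h/BTU
Q = A·ΔT/R = 1300 × (73.1 − 4.76) / 28.09 = 3163 BTU/h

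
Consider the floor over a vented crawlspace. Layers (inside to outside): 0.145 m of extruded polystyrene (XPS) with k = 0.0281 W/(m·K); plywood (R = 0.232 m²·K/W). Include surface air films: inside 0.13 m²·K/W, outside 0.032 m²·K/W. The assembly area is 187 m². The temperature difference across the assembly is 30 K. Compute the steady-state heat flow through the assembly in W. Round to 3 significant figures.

1010 W

0.145/0.0281 = 5.16
R_total = 0.13 + 5.16 + 0.232 + 0.032 = 5.554 m²·K/W
Q = A·ΔT/R = 187 × 30 / 5.554 = 1010 W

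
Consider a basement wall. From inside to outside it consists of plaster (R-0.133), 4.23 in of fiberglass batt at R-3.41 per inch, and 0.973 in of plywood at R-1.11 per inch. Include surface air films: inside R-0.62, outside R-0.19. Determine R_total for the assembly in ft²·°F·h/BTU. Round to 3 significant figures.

4.23 × 3.41 = 14.42
0.973 × 1.11 = 1.08
R_total = 0.62 + 0.133 + 14.42 + 1.08 + 0.19 = 16.45 ft²·°F·h/BTU

16.4 ft²·°F·h/BTU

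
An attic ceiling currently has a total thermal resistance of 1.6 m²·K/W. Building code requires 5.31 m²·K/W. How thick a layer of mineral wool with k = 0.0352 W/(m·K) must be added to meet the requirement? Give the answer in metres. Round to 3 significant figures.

ΔR = 5.31 − 1.6 = 3.71 m²·K/W
L = ΔR × k = 3.71 × 0.0352 = 0.1306 m

0.131 m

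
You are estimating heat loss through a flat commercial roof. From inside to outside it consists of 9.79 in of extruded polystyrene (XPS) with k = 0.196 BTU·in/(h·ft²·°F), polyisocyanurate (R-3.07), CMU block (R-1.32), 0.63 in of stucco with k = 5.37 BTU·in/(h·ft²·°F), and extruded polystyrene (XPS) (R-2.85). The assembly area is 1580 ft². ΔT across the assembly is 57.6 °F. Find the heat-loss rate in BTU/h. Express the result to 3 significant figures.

9.79/0.196 = 49.95
0.63/5.37 = 0.1173
R_total = 49.95 + 3.07 + 1.32 + 0.1173 + 2.85 = 57.31 ft²·°F·h/BTU
Q = A·ΔT/R = 1580 × 57.6 / 57.31 = 1588 BTU/h

1590 BTU/h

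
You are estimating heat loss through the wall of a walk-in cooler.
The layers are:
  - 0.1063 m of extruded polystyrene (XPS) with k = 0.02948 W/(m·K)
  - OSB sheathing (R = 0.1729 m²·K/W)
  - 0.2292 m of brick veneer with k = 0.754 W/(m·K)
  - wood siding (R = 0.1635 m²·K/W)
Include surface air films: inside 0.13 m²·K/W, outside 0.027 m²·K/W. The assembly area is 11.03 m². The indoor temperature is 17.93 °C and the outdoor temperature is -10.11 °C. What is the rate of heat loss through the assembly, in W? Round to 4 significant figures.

70.24 W

0.1063/0.02948 = 3.6058
0.2292/0.754 = 0.30398
R_total = 0.13 + 3.6058 + 0.1729 + 0.30398 + 0.1635 + 0.027 = 4.4032 m²·K/W
Q = A·ΔT/R = 11.03 × (17.93 − (-10.11)) / 4.4032 = 70.24 W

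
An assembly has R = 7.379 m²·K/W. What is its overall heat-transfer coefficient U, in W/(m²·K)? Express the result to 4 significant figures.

0.1355 W/(m²·K)

U = 1/R = 1/7.379 = 0.13552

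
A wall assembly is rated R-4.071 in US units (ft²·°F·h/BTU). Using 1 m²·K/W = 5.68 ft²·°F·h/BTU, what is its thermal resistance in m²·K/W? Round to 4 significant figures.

0.7167 m²·K/W

R_SI = 4.071/5.68 = 0.71673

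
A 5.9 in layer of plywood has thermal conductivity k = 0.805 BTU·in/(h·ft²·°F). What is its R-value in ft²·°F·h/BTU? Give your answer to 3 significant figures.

7.33 ft²·°F·h/BTU

R = L/k = 5.9/0.805 = 7.329 ft²·°F·h/BTU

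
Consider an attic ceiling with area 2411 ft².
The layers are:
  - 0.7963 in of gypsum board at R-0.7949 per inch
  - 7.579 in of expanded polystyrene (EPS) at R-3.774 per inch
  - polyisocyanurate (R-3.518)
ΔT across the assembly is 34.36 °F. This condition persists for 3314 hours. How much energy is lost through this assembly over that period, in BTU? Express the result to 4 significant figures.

0.7963 × 0.7949 = 0.63298
7.579 × 3.774 = 28.603
R_total = 0.63298 + 28.603 + 3.518 = 32.754 ft²·°F·h/BTU
Q = 2411 × 34.36 / 32.754 = 2529.2 BTU/h
E = 2529.2 × 3314 = 8381800 BTU

8382000 BTU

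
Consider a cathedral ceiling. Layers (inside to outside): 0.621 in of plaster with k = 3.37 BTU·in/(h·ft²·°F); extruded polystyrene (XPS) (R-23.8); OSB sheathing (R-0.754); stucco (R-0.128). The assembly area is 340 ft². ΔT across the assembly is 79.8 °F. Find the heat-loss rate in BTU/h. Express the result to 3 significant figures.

0.621/3.37 = 0.1843
R_total = 0.1843 + 23.8 + 0.754 + 0.128 = 24.87 ft²·°F·h/BTU
Q = A·ΔT/R = 340 × 79.8 / 24.87 = 1091 BTU/h

1090 BTU/h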